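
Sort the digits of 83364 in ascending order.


The number 83364 has digits: 8, 3, 3, 6, 4
Sorted: 3, 3, 4, 6, 8
Joining the sorted digits gives the result.
Final answer: 33468


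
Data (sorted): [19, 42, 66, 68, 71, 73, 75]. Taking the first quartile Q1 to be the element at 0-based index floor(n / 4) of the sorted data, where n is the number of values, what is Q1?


The list has n = 7 elements.
Q1 index = floor(7 / 4) = floor(1.75) = 1
Counting from index 0 in the sorted data, the element at index 1 is 42.
Final answer: 42


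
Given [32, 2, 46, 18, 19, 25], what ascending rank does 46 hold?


Sort ascending: [2, 18, 19, 25, 32, 46]
Find 46 in the sorted list.
46 is at position 6 (1-indexed).
Final answer: 6


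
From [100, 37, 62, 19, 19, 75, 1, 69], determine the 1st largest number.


Sort descending: [100, 75, 69, 62, 37, 19, 19, 1]
The 1st element (1-indexed) is at index 0.
Value = 100
Final answer: 100


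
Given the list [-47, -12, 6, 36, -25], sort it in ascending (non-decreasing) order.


Original list: [-47, -12, 6, 36, -25]
Repeatedly take the smallest remaining element:
  Remaining [-47, -12, 6, 36, -25] -> smallest is -47
  Remaining [-12, 6, 36, -25] -> smallest is -25
  Remaining [-12, 6, 36] -> smallest is -12
  Remaining [6, 36] -> smallest is 6
  Remaining [36] -> smallest is 36
Collecting the picks in order gives the sorted list.
Final answer: [-47, -25, -12, 6, 36]


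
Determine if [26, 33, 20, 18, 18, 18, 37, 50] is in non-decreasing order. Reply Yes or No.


Check consecutive pairs:
  26 <= 33? True
  33 <= 20? False
  20 <= 18? False
  18 <= 18? True
  18 <= 18? True
  18 <= 37? True
  37 <= 50? True
2 consecutive pair(s) are out of order, so the list is not sorted.
Final answer: No


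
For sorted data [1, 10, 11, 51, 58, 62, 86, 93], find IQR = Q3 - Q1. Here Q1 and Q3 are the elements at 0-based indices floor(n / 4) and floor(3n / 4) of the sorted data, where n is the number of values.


The data has n = 8 elements.
Q1 index = floor(8 / 4) = floor(2) = 2; Q3 index = floor(3 * 8 / 4) = floor(6) = 6
Q1 = element at index 2 = 11
Q3 = element at index 6 = 86
IQR = 86 - 11 = 75
Final answer: 75


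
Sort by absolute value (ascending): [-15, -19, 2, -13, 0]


Compute absolute values:
  |-15| = 15
  |-19| = 19
  |2| = 2
  |-13| = 13
  |0| = 0
Absolute values in increasing order: 0 < 2 < 13 < 15 < 19
Listing the original numbers in that order gives the answer.
Final answer: [0, 2, -13, -15, -19]


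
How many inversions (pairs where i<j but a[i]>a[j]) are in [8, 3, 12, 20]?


For each element, count the later elements that are smaller than it:
  8 (index 0): smaller elements after it = [3] -> 1
  3 (index 1): smaller elements after it = [] -> 0
  12 (index 2): smaller elements after it = [] -> 0
Total inversions = 1 + 0 + 0 = 1
Final answer: 1


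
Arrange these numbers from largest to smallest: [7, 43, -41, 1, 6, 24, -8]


Original list: [7, 43, -41, 1, 6, 24, -8]
Repeatedly take the largest remaining element:
  Remaining [7, 43, -41, 1, 6, 24, -8] -> largest is 43
  Remaining [7, -41, 1, 6, 24, -8] -> largest is 24
  Remaining [7, -41, 1, 6, -8] -> largest is 7
  Remaining [-41, 1, 6, -8] -> largest is 6
  Remaining [-41, 1, -8] -> largest is 1
  Remaining [-41, -8] -> largest is -8
  Remaining [-41] -> largest is -41
Collecting the picks in order gives the descending list.
Final answer: [43, 24, 7, 6, 1, -8, -41]


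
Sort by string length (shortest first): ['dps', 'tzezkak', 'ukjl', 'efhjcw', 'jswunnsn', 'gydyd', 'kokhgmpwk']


Compute lengths:
  'dps' has length 3
  'tzezkak' has length 7
  'ukjl' has length 4
  'efhjcw' has length 6
  'jswunnsn' has length 8
  'gydyd' has length 5
  'kokhgmpwk' has length 9
Lengths in increasing order: 3 < 4 < 5 < 6 < 7 < 8 < 9
Listing the words in that order gives the answer.
Final answer: ['dps', 'ukjl', 'gydyd', 'efhjcw', 'tzezkak', 'jswunnsn', 'kokhgmpwk']


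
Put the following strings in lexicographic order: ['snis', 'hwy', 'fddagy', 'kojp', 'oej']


Compare strings character by character (the first differing letter decides):
  'fddagy' < 'hwy' since 'f' < 'h' at position 1
  'hwy' < 'kojp' since 'h' < 'k' at position 1
  'kojp' < 'oej' since 'k' < 'o' at position 1
  'oej' < 'snis' since 'o' < 's' at position 1
Chaining these comparisons gives the alphabetical order.
Final answer: ['fddagy', 'hwy', 'kojp', 'oej', 'snis']


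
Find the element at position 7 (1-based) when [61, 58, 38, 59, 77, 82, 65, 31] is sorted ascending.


Sort ascending: [31, 38, 58, 59, 61, 65, 77, 82]
The 7th element (1-indexed) is at index 6.
Value = 77
Final answer: 77


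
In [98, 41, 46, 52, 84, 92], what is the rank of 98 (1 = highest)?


Sort descending: [98, 92, 84, 52, 46, 41]
Find 98 in the sorted list.
98 is at position 1.
Final answer: 1


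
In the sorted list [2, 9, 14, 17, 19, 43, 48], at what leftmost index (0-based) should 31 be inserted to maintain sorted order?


List is sorted: [2, 9, 14, 17, 19, 43, 48]
We need the leftmost position where 31 can be inserted, i.e. the first index whose element is >= 31 (or the end of the list if none is).
Binary search with low=0, high=7 (0-based indices):
  low=0, high=7, mid=3: a[3]=17 < 31, so low = 4
  low=4, high=7, mid=5: a[5]=43 >= 31, so high = 5
  low=4, high=5, mid=4: a[4]=19 < 31, so low = 5
Now low = high = 5, so the insertion index is 5.
Final answer: 5


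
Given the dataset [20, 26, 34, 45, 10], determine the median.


First, sort the list: [10, 20, 26, 34, 45]
The list has 5 elements (odd count).
The middle index is 2 (0-based), and the element there is 26.
Final answer: 26


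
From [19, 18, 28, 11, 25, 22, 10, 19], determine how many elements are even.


Check each element:
  19 is odd
  18 is even
  28 is even
  11 is odd
  25 is odd
  22 is even
  10 is even
  19 is odd
Evens: [18, 28, 22, 10]
Count of evens = 4
Final answer: 4


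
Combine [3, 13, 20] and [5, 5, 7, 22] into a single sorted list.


List A: [3, 13, 20]
List B: [5, 5, 7, 22]
Repeatedly compare the front elements and take the smaller:
  3 vs 5 -> take 3
  13 vs 5 -> take 5
  13 vs 5 -> take 5
  13 vs 7 -> take 7
  13 vs 22 -> take 13
  20 vs 22 -> take 20
  A is exhausted; append the rest of B: [22]
Final answer: [3, 5, 5, 7, 13, 20, 22]


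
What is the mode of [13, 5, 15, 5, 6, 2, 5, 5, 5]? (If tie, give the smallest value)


Count the frequency of each value:
  2 appears 1 time(s)
  5 appears 5 time(s)
  6 appears 1 time(s)
  13 appears 1 time(s)
  15 appears 1 time(s)
Maximum frequency is 5.
Only 5 reaches that frequency, so it is the mode.
Final answer: 5


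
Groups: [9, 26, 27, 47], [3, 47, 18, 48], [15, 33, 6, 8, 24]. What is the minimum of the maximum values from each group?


Find max of each group:
  Group 1: [9, 26, 27, 47] -> max = 47
  Group 2: [3, 47, 18, 48] -> max = 48
  Group 3: [15, 33, 6, 8, 24] -> max = 33
Maxes: [47, 48, 33]
Minimum of maxes = 33
Final answer: 33


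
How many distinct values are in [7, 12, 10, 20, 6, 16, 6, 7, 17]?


List all unique values:
Distinct values: [6, 7, 10, 12, 16, 17, 20]
Count = 7
Final answer: 7


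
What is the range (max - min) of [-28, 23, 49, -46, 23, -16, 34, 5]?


Maximum value: 49
Minimum value: -46
Range = 49 - (-46) = 95
Final answer: 95


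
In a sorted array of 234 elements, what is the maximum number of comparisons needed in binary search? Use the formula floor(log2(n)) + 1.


Binary search halves the search space each step.
Maximum comparisons = floor(log2(234)) + 1
log2(234) = 7.8704
floor(log2(234)) = 7, so 7 + 1 = 8
Final answer: 8


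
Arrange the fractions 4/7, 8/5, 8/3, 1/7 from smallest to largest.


Convert to decimal for comparison:
  4/7 = 0.5714
  8/5 = 1.6
  8/3 = 2.6667
  1/7 = 0.1429
Decimals in increasing order: 0.1429 < 0.5714 < 1.6 < 2.6667
Writing each back as its fraction gives the sorted order.
Final answer: 1/7, 4/7, 8/5, 8/3


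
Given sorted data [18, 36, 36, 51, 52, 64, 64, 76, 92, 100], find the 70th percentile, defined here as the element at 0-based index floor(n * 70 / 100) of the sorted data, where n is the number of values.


The dataset has n = 10 elements.
Index = floor(10 * 70 / 100) = floor(700 / 100) = floor(7) = 7
Counting from index 0 in the sorted data, the element at index 7 is 76.
Final answer: 76


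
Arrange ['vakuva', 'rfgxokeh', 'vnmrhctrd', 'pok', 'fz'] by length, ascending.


Compute lengths:
  'vakuva' has length 6
  'rfgxokeh' has length 8
  'vnmrhctrd' has length 9
  'pok' has length 3
  'fz' has length 2
Lengths in increasing order: 2 < 3 < 6 < 8 < 9
Listing the words in that order gives the answer.
Final answer: ['fz', 'pok', 'vakuva', 'rfgxokeh', 'vnmrhctrd']


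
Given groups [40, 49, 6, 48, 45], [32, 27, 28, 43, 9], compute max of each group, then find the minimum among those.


Find max of each group:
  Group 1: [40, 49, 6, 48, 45] -> max = 49
  Group 2: [32, 27, 28, 43, 9] -> max = 43
Maxes: [49, 43]
Minimum of maxes = 43
Final answer: 43


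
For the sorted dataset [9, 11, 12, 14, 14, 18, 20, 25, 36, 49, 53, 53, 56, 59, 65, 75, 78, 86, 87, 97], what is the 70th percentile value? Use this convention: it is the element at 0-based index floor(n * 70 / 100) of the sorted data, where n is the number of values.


The dataset has n = 20 elements.
Index = floor(20 * 70 / 100) = floor(1400 / 100) = floor(14) = 14
Counting from index 0 in the sorted data, the element at index 14 is 65.
Final answer: 65


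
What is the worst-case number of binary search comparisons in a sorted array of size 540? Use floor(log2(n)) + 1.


Binary search halves the search space each step.
Maximum comparisons = floor(log2(540)) + 1
log2(540) = 9.0768
floor(log2(540)) = 9, so 9 + 1 = 10
Final answer: 10


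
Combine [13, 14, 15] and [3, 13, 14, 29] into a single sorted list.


List A: [13, 14, 15]
List B: [3, 13, 14, 29]
Repeatedly compare the front elements and take the smaller:
  13 vs 3 -> take 3
  13 vs 13 -> take 13
  14 vs 13 -> take 13
  14 vs 14 -> take 14
  15 vs 14 -> take 14
  15 vs 29 -> take 15
  A is exhausted; append the rest of B: [29]
Final answer: [3, 13, 13, 14, 14, 15, 29]


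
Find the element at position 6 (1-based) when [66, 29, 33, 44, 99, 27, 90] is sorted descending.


Sort descending: [99, 90, 66, 44, 33, 29, 27]
The 6th element (1-indexed) is at index 5.
Value = 29
Final answer: 29


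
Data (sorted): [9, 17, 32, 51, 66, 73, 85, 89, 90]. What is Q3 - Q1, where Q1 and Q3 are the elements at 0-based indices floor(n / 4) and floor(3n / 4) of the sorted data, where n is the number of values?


The data has n = 9 elements.
Q1 index = floor(9 / 4) = floor(2.25) = 2; Q3 index = floor(3 * 9 / 4) = floor(6.75) = 6
Q1 = element at index 2 = 32
Q3 = element at index 6 = 85
IQR = 85 - 32 = 53
Final answer: 53


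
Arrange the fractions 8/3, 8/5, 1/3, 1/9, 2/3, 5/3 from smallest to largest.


Convert to decimal for comparison:
  8/3 = 2.6667
  8/5 = 1.6
  1/3 = 0.3333
  1/9 = 0.1111
  2/3 = 0.6667
  5/3 = 1.6667
Decimals in increasing order: 0.1111 < 0.3333 < 0.6667 < 1.6 < 1.6667 < 2.6667
Writing each back as its fraction gives the sorted order.
Final answer: 1/9, 1/3, 2/3, 8/5, 5/3, 8/3


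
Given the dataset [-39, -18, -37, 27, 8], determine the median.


First, sort the list: [-39, -37, -18, 8, 27]
The list has 5 elements (odd count).
The middle index is 2 (0-based), and the element there is -18.
Final answer: -18


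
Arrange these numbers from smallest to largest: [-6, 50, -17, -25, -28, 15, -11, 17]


Original list: [-6, 50, -17, -25, -28, 15, -11, 17]
Repeatedly take the smallest remaining element:
  Remaining [-6, 50, -17, -25, -28, 15, -11, 17] -> smallest is -28
  Remaining [-6, 50, -17, -25, 15, -11, 17] -> smallest is -25
  Remaining [-6, 50, -17, 15, -11, 17] -> smallest is -17
  Remaining [-6, 50, 15, -11, 17] -> smallest is -11
  Remaining [-6, 50, 15, 17] -> smallest is -6
  Remaining [50, 15, 17] -> smallest is 15
  Remaining [50, 17] -> smallest is 17
  Remaining [50] -> smallest is 50
Collecting the picks in order gives the sorted list.
Final answer: [-28, -25, -17, -11, -6, 15, 17, 50]


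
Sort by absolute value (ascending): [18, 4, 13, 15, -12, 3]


Compute absolute values:
  |18| = 18
  |4| = 4
  |13| = 13
  |15| = 15
  |-12| = 12
  |3| = 3
Absolute values in increasing order: 3 < 4 < 12 < 13 < 15 < 18
Listing the original numbers in that order gives the answer.
Final answer: [3, 4, -12, 13, 15, 18]


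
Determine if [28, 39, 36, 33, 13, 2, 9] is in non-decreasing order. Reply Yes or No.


Check consecutive pairs:
  28 <= 39? True
  39 <= 36? False
  36 <= 33? False
  33 <= 13? False
  13 <= 2? False
  2 <= 9? True
4 consecutive pair(s) are out of order, so the list is not sorted.
Final answer: No


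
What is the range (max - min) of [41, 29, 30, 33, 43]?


Maximum value: 43
Minimum value: 29
Range = 43 - 29 = 14
Final answer: 14


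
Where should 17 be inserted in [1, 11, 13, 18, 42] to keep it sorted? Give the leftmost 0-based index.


List is sorted: [1, 11, 13, 18, 42]
We need the leftmost position where 17 can be inserted, i.e. the first index whose element is >= 17 (or the end of the list if none is).
Binary search with low=0, high=5 (0-based indices):
  low=0, high=5, mid=2: a[2]=13 < 17, so low = 3
  low=3, high=5, mid=4: a[4]=42 >= 17, so high = 4
  low=3, high=4, mid=3: a[3]=18 >= 17, so high = 3
Now low = high = 3, so the insertion index is 3.
Final answer: 3


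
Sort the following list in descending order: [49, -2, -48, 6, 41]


Original list: [49, -2, -48, 6, 41]
Repeatedly take the largest remaining element:
  Remaining [49, -2, -48, 6, 41] -> largest is 49
  Remaining [-2, -48, 6, 41] -> largest is 41
  Remaining [-2, -48, 6] -> largest is 6
  Remaining [-2, -48] -> largest is -2
  Remaining [-48] -> largest is -48
Collecting the picks in order gives the descending list.
Final answer: [49, 41, 6, -2, -48]


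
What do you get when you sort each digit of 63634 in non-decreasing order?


The number 63634 has digits: 6, 3, 6, 3, 4
Sorted: 3, 3, 4, 6, 6
Joining the sorted digits gives the result.
Final answer: 33466


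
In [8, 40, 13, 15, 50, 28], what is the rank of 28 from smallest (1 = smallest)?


Sort ascending: [8, 13, 15, 28, 40, 50]
Find 28 in the sorted list.
28 is at position 4 (1-indexed).
Final answer: 4


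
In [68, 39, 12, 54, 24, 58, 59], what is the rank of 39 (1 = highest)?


Sort descending: [68, 59, 58, 54, 39, 24, 12]
Find 39 in the sorted list.
39 is at position 5.
Final answer: 5


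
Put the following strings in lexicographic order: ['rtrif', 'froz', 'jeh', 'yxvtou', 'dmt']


Compare strings character by character (the first differing letter decides):
  'dmt' < 'froz' since 'd' < 'f' at position 1
  'froz' < 'jeh' since 'f' < 'j' at position 1
  'jeh' < 'rtrif' since 'j' < 'r' at position 1
  'rtrif' < 'yxvtou' since 'r' < 'y' at position 1
Chaining these comparisons gives the alphabetical order.
Final answer: ['dmt', 'froz', 'jeh', 'rtrif', 'yxvtou']


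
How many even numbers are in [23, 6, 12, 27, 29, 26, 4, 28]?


Check each element:
  23 is odd
  6 is even
  12 is even
  27 is odd
  29 is odd
  26 is even
  4 is even
  28 is even
Evens: [6, 12, 26, 4, 28]
Count of evens = 5
Final answer: 5


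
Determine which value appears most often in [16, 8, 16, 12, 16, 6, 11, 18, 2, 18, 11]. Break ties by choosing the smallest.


Count the frequency of each value:
  2 appears 1 time(s)
  6 appears 1 time(s)
  8 appears 1 time(s)
  11 appears 2 time(s)
  12 appears 1 time(s)
  16 appears 3 time(s)
  18 appears 2 time(s)
Maximum frequency is 3.
Only 16 reaches that frequency, so it is the mode.
Final answer: 16


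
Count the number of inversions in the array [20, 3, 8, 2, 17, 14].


For each element, count the later elements that are smaller than it:
  20 (index 0): smaller elements after it = [3, 8, 2, 17, 14] -> 5
  3 (index 1): smaller elements after it = [2] -> 1
  8 (index 2): smaller elements after it = [2] -> 1
  2 (index 3): smaller elements after it = [] -> 0
  17 (index 4): smaller elements after it = [14] -> 1
Total inversions = 5 + 1 + 1 + 0 + 1 = 8
Final answer: 8


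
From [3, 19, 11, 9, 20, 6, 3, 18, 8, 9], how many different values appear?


List all unique values:
Distinct values: [3, 6, 8, 9, 11, 18, 19, 20]
Count = 8
Final answer: 8


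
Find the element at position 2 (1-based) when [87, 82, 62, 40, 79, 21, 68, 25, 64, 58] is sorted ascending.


Sort ascending: [21, 25, 40, 58, 62, 64, 68, 79, 82, 87]
The 2nd element (1-indexed) is at index 1.
Value = 25
Final answer: 25


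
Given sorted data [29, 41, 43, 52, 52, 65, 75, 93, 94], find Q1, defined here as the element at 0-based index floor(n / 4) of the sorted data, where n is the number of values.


The list has n = 9 elements.
Q1 index = floor(9 / 4) = floor(2.25) = 2
Counting from index 0 in the sorted data, the element at index 2 is 43.
Final answer: 43


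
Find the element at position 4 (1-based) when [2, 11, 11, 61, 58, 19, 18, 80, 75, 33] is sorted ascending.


Sort ascending: [2, 11, 11, 18, 19, 33, 58, 61, 75, 80]
The 4th element (1-indexed) is at index 3.
Value = 18
Final answer: 18


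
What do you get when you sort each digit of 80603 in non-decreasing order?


The number 80603 has digits: 8, 0, 6, 0, 3
Sorted: 0, 0, 3, 6, 8
Joining the sorted digits gives the result.
Final answer: 00368


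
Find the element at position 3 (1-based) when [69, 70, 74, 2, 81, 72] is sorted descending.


Sort descending: [81, 74, 72, 70, 69, 2]
The 3rd element (1-indexed) is at index 2.
Value = 72
Final answer: 72


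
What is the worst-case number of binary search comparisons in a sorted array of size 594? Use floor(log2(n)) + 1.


Binary search halves the search space each step.
Maximum comparisons = floor(log2(594)) + 1
log2(594) = 9.2143
floor(log2(594)) = 9, so 9 + 1 = 10
Final answer: 10


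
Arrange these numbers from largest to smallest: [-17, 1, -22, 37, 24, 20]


Original list: [-17, 1, -22, 37, 24, 20]
Repeatedly take the largest remaining element:
  Remaining [-17, 1, -22, 37, 24, 20] -> largest is 37
  Remaining [-17, 1, -22, 24, 20] -> largest is 24
  Remaining [-17, 1, -22, 20] -> largest is 20
  Remaining [-17, 1, -22] -> largest is 1
  Remaining [-17, -22] -> largest is -17
  Remaining [-22] -> largest is -22
Collecting the picks in order gives the descending list.
Final answer: [37, 24, 20, 1, -17, -22]


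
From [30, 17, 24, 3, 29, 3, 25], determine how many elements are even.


Check each element:
  30 is even
  17 is odd
  24 is even
  3 is odd
  29 is odd
  3 is odd
  25 is odd
Evens: [30, 24]
Count of evens = 2
Final answer: 2


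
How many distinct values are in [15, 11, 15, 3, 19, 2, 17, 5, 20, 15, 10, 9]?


List all unique values:
Distinct values: [2, 3, 5, 9, 10, 11, 15, 17, 19, 20]
Count = 10
Final answer: 10


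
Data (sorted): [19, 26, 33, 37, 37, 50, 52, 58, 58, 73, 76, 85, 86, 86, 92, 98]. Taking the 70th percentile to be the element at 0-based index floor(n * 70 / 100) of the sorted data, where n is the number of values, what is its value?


The dataset has n = 16 elements.
Index = floor(16 * 70 / 100) = floor(1120 / 100) = floor(11.2) = 11
Counting from index 0 in the sorted data, the element at index 11 is 85.
Final answer: 85


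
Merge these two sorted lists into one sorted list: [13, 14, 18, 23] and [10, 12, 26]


List A: [13, 14, 18, 23]
List B: [10, 12, 26]
Repeatedly compare the front elements and take the smaller:
  13 vs 10 -> take 10
  13 vs 12 -> take 12
  13 vs 26 -> take 13
  14 vs 26 -> take 14
  18 vs 26 -> take 18
  23 vs 26 -> take 23
  A is exhausted; append the rest of B: [26]
Final answer: [10, 12, 13, 14, 18, 23, 26]


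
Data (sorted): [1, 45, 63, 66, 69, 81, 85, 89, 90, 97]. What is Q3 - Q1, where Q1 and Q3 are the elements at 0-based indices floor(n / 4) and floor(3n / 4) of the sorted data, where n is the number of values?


The data has n = 10 elements.
Q1 index = floor(10 / 4) = floor(2.5) = 2; Q3 index = floor(3 * 10 / 4) = floor(7.5) = 7
Q1 = element at index 2 = 63
Q3 = element at index 7 = 89
IQR = 89 - 63 = 26
Final answer: 26


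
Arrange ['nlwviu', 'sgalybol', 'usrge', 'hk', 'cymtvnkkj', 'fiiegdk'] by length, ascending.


Compute lengths:
  'nlwviu' has length 6
  'sgalybol' has length 8
  'usrge' has length 5
  'hk' has length 2
  'cymtvnkkj' has length 9
  'fiiegdk' has length 7
Lengths in increasing order: 2 < 5 < 6 < 7 < 8 < 9
Listing the words in that order gives the answer.
Final answer: ['hk', 'usrge', 'nlwviu', 'fiiegdk', 'sgalybol', 'cymtvnkkj']


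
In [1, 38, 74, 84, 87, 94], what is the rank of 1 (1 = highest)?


Sort descending: [94, 87, 84, 74, 38, 1]
Find 1 in the sorted list.
1 is at position 6.
Final answer: 6


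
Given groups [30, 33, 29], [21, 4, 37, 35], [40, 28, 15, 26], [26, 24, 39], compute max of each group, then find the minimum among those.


Find max of each group:
  Group 1: [30, 33, 29] -> max = 33
  Group 2: [21, 4, 37, 35] -> max = 37
  Group 3: [40, 28, 15, 26] -> max = 40
  Group 4: [26, 24, 39] -> max = 39
Maxes: [33, 37, 40, 39]
Minimum of maxes = 33
Final answer: 33


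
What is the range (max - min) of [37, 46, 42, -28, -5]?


Maximum value: 46
Minimum value: -28
Range = 46 - (-28) = 74
Final answer: 74


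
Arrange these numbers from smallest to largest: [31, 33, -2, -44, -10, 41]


Original list: [31, 33, -2, -44, -10, 41]
Repeatedly take the smallest remaining element:
  Remaining [31, 33, -2, -44, -10, 41] -> smallest is -44
  Remaining [31, 33, -2, -10, 41] -> smallest is -10
  Remaining [31, 33, -2, 41] -> smallest is -2
  Remaining [31, 33, 41] -> smallest is 31
  Remaining [33, 41] -> smallest is 33
  Remaining [41] -> smallest is 41
Collecting the picks in order gives the sorted list.
Final answer: [-44, -10, -2, 31, 33, 41]


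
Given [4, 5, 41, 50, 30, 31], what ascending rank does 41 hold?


Sort ascending: [4, 5, 30, 31, 41, 50]
Find 41 in the sorted list.
41 is at position 5 (1-indexed).
Final answer: 5


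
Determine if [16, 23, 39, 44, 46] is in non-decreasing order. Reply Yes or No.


Check consecutive pairs:
  16 <= 23? True
  23 <= 39? True
  39 <= 44? True
  44 <= 46? True
Every consecutive pair is in order, so the list is non-decreasing.
Final answer: Yes


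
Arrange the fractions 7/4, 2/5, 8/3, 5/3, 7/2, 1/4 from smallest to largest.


Convert to decimal for comparison:
  7/4 = 1.75
  2/5 = 0.4
  8/3 = 2.6667
  5/3 = 1.6667
  7/2 = 3.5
  1/4 = 0.25
Decimals in increasing order: 0.25 < 0.4 < 1.6667 < 1.75 < 2.6667 < 3.5
Writing each back as its fraction gives the sorted order.
Final answer: 1/4, 2/5, 5/3, 7/4, 8/3, 7/2


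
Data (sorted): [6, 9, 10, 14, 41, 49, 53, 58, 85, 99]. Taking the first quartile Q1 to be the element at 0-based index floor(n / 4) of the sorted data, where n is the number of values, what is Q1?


The list has n = 10 elements.
Q1 index = floor(10 / 4) = floor(2.5) = 2
Counting from index 0 in the sorted data, the element at index 2 is 10.
Final answer: 10


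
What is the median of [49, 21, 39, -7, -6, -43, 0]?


First, sort the list: [-43, -7, -6, 0, 21, 39, 49]
The list has 7 elements (odd count).
The middle index is 3 (0-based), and the element there is 0.
Final answer: 0


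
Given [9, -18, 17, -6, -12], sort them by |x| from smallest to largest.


Compute absolute values:
  |9| = 9
  |-18| = 18
  |17| = 17
  |-6| = 6
  |-12| = 12
Absolute values in increasing order: 6 < 9 < 12 < 17 < 18
Listing the original numbers in that order gives the answer.
Final answer: [-6, 9, -12, 17, -18]


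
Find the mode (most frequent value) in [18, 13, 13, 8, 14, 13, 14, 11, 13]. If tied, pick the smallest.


Count the frequency of each value:
  8 appears 1 time(s)
  11 appears 1 time(s)
  13 appears 4 time(s)
  14 appears 2 time(s)
  18 appears 1 time(s)
Maximum frequency is 4.
Only 13 reaches that frequency, so it is the mode.
Final answer: 13


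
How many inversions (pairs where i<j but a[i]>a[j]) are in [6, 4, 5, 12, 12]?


For each element, count the later elements that are smaller than it:
  6 (index 0): smaller elements after it = [4, 5] -> 2
  4 (index 1): smaller elements after it = [] -> 0
  5 (index 2): smaller elements after it = [] -> 0
  12 (index 3): smaller elements after it = [] -> 0
Total inversions = 2 + 0 + 0 + 0 = 2
Final answer: 2


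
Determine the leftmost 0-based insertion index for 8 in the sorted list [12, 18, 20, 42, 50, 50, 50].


List is sorted: [12, 18, 20, 42, 50, 50, 50]
We need the leftmost position where 8 can be inserted, i.e. the first index whose element is >= 8 (or the end of the list if none is).
Binary search with low=0, high=7 (0-based indices):
  low=0, high=7, mid=3: a[3]=42 >= 8, so high = 3
  low=0, high=3, mid=1: a[1]=18 >= 8, so high = 1
  low=0, high=1, mid=0: a[0]=12 >= 8, so high = 0
Now low = high = 0, so the insertion index is 0.
Final answer: 0


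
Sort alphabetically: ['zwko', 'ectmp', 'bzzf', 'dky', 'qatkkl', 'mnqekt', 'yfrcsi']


Compare strings character by character (the first differing letter decides):
  'bzzf' < 'dky' since 'b' < 'd' at position 1
  'dky' < 'ectmp' since 'd' < 'e' at position 1
  'ectmp' < 'mnqekt' since 'e' < 'm' at position 1
  'mnqekt' < 'qatkkl' since 'm' < 'q' at position 1
  'qatkkl' < 'yfrcsi' since 'q' < 'y' at position 1
  'yfrcsi' < 'zwko' since 'y' < 'z' at position 1
Chaining these comparisons gives the alphabetical order.
Final answer: ['bzzf', 'dky', 'ectmp', 'mnqekt', 'qatkkl', 'yfrcsi', 'zwko']


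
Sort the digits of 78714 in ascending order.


The number 78714 has digits: 7, 8, 7, 1, 4
Sorted: 1, 4, 7, 7, 8
Joining the sorted digits gives the result.
Final answer: 14778


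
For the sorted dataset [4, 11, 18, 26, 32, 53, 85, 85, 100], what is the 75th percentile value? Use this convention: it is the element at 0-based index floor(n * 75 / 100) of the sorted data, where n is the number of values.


The dataset has n = 9 elements.
Index = floor(9 * 75 / 100) = floor(675 / 100) = floor(6.75) = 6
Counting from index 0 in the sorted data, the element at index 6 is 85.
Final answer: 85


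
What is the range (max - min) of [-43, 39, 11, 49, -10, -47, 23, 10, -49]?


Maximum value: 49
Minimum value: -49
Range = 49 - (-49) = 98
Final answer: 98


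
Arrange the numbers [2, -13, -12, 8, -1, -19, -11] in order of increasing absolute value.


Compute absolute values:
  |2| = 2
  |-13| = 13
  |-12| = 12
  |8| = 8
  |-1| = 1
  |-19| = 19
  |-11| = 11
Absolute values in increasing order: 1 < 2 < 8 < 11 < 12 < 13 < 19
Listing the original numbers in that order gives the answer.
Final answer: [-1, 2, 8, -11, -12, -13, -19]


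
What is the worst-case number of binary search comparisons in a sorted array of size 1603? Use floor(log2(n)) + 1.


Binary search halves the search space each step.
Maximum comparisons = floor(log2(1603)) + 1
log2(1603) = 10.6466
floor(log2(1603)) = 10, so 10 + 1 = 11
Final answer: 11


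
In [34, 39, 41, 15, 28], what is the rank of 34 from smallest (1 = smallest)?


Sort ascending: [15, 28, 34, 39, 41]
Find 34 in the sorted list.
34 is at position 3 (1-indexed).
Final answer: 3


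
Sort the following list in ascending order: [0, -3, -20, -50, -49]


Original list: [0, -3, -20, -50, -49]
Repeatedly take the smallest remaining element:
  Remaining [0, -3, -20, -50, -49] -> smallest is -50
  Remaining [0, -3, -20, -49] -> smallest is -49
  Remaining [0, -3, -20] -> smallest is -20
  Remaining [0, -3] -> smallest is -3
  Remaining [0] -> smallest is 0
Collecting the picks in order gives the sorted list.
Final answer: [-50, -49, -20, -3, 0]


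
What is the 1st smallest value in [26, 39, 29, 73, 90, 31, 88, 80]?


Sort ascending: [26, 29, 31, 39, 73, 80, 88, 90]
The 1st element (1-indexed) is at index 0.
Value = 26
Final answer: 26


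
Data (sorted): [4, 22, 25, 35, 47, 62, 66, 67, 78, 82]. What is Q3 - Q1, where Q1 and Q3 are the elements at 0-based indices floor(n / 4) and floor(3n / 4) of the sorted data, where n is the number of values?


The data has n = 10 elements.
Q1 index = floor(10 / 4) = floor(2.5) = 2; Q3 index = floor(3 * 10 / 4) = floor(7.5) = 7
Q1 = element at index 2 = 25
Q3 = element at index 7 = 67
IQR = 67 - 25 = 42
Final answer: 42


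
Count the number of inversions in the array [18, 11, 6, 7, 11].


For each element, count the later elements that are smaller than it:
  18 (index 0): smaller elements after it = [11, 6, 7, 11] -> 4
  11 (index 1): smaller elements after it = [6, 7] -> 2
  6 (index 2): smaller elements after it = [] -> 0
  7 (index 3): smaller elements after it = [] -> 0
Total inversions = 4 + 2 + 0 + 0 = 6
Final answer: 6


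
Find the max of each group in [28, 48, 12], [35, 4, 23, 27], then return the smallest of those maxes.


Find max of each group:
  Group 1: [28, 48, 12] -> max = 48
  Group 2: [35, 4, 23, 27] -> max = 35
Maxes: [48, 35]
Minimum of maxes = 35
Final answer: 35


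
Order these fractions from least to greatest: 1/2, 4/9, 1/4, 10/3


Convert to decimal for comparison:
  1/2 = 0.5
  4/9 = 0.4444
  1/4 = 0.25
  10/3 = 3.3333
Decimals in increasing order: 0.25 < 0.4444 < 0.5 < 3.3333
Writing each back as its fraction gives the sorted order.
Final answer: 1/4, 4/9, 1/2, 10/3


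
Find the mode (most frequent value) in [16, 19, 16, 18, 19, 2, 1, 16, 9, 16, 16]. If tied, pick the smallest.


Count the frequency of each value:
  1 appears 1 time(s)
  2 appears 1 time(s)
  9 appears 1 time(s)
  16 appears 5 time(s)
  18 appears 1 time(s)
  19 appears 2 time(s)
Maximum frequency is 5.
Only 16 reaches that frequency, so it is the mode.
Final answer: 16


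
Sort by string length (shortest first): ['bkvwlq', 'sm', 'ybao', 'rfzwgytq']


Compute lengths:
  'bkvwlq' has length 6
  'sm' has length 2
  'ybao' has length 4
  'rfzwgytq' has length 8
Lengths in increasing order: 2 < 4 < 6 < 8
Listing the words in that order gives the answer.
Final answer: ['sm', 'ybao', 'bkvwlq', 'rfzwgytq']


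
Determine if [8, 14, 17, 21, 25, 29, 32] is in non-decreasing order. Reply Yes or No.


Check consecutive pairs:
  8 <= 14? True
  14 <= 17? True
  17 <= 21? True
  21 <= 25? True
  25 <= 29? True
  29 <= 32? True
Every consecutive pair is in order, so the list is non-decreasing.
Final answer: Yes


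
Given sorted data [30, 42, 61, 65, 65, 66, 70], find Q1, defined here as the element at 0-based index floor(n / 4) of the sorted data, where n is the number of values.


The list has n = 7 elements.
Q1 index = floor(7 / 4) = floor(1.75) = 1
Counting from index 0 in the sorted data, the element at index 1 is 42.
Final answer: 42


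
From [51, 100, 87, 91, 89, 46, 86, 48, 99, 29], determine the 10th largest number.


Sort descending: [100, 99, 91, 89, 87, 86, 51, 48, 46, 29]
The 10th element (1-indexed) is at index 9.
Value = 29
Final answer: 29


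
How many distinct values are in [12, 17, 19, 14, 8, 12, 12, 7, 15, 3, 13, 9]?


List all unique values:
Distinct values: [3, 7, 8, 9, 12, 13, 14, 15, 17, 19]
Count = 10
Final answer: 10


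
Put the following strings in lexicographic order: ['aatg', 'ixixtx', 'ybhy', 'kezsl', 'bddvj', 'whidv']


Compare strings character by character (the first differing letter decides):
  'aatg' < 'bddvj' since 'a' < 'b' at position 1
  'bddvj' < 'ixixtx' since 'b' < 'i' at position 1
  'ixixtx' < 'kezsl' since 'i' < 'k' at position 1
  'kezsl' < 'whidv' since 'k' < 'w' at position 1
  'whidv' < 'ybhy' since 'w' < 'y' at position 1
Chaining these comparisons gives the alphabetical order.
Final answer: ['aatg', 'bddvj', 'ixixtx', 'kezsl', 'whidv', 'ybhy']


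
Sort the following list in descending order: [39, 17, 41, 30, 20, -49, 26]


Original list: [39, 17, 41, 30, 20, -49, 26]
Repeatedly take the largest remaining element:
  Remaining [39, 17, 41, 30, 20, -49, 26] -> largest is 41
  Remaining [39, 17, 30, 20, -49, 26] -> largest is 39
  Remaining [17, 30, 20, -49, 26] -> largest is 30
  Remaining [17, 20, -49, 26] -> largest is 26
  Remaining [17, 20, -49] -> largest is 20
  Remaining [17, -49] -> largest is 17
  Remaining [-49] -> largest is -49
Collecting the picks in order gives the descending list.
Final answer: [41, 39, 30, 26, 20, 17, -49]


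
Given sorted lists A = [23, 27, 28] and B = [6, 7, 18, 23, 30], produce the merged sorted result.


List A: [23, 27, 28]
List B: [6, 7, 18, 23, 30]
Repeatedly compare the front elements and take the smaller:
  23 vs 6 -> take 6
  23 vs 7 -> take 7
  23 vs 18 -> take 18
  23 vs 23 -> take 23
  27 vs 23 -> take 23
  27 vs 30 -> take 27
  28 vs 30 -> take 28
  A is exhausted; append the rest of B: [30]
Final answer: [6, 7, 18, 23, 23, 27, 28, 30]


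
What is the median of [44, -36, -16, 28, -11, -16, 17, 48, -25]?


First, sort the list: [-36, -25, -16, -16, -11, 17, 28, 44, 48]
The list has 9 elements (odd count).
The middle index is 4 (0-based), and the element there is -11.
Final answer: -11


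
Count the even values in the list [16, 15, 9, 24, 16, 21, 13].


Check each element:
  16 is even
  15 is odd
  9 is odd
  24 is even
  16 is even
  21 is odd
  13 is odd
Evens: [16, 24, 16]
Count of evens = 3
Final answer: 3


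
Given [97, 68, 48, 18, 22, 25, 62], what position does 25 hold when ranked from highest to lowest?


Sort descending: [97, 68, 62, 48, 25, 22, 18]
Find 25 in the sorted list.
25 is at position 5.
Final answer: 5


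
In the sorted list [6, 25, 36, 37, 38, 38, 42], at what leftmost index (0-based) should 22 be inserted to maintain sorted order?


List is sorted: [6, 25, 36, 37, 38, 38, 42]
We need the leftmost position where 22 can be inserted, i.e. the first index whose element is >= 22 (or the end of the list if none is).
Binary search with low=0, high=7 (0-based indices):
  low=0, high=7, mid=3: a[3]=37 >= 22, so high = 3
  low=0, high=3, mid=1: a[1]=25 >= 22, so high = 1
  low=0, high=1, mid=0: a[0]=6 < 22, so low = 1
Now low = high = 1, so the insertion index is 1.
Final answer: 1


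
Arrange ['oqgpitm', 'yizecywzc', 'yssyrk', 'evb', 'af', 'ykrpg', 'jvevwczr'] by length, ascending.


Compute lengths:
  'oqgpitm' has length 7
  'yizecywzc' has length 9
  'yssyrk' has length 6
  'evb' has length 3
  'af' has length 2
  'ykrpg' has length 5
  'jvevwczr' has length 8
Lengths in increasing order: 2 < 3 < 5 < 6 < 7 < 8 < 9
Listing the words in that order gives the answer.
Final answer: ['af', 'evb', 'ykrpg', 'yssyrk', 'oqgpitm', 'jvevwczr', 'yizecywzc']


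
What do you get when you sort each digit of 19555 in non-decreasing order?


The number 19555 has digits: 1, 9, 5, 5, 5
Sorted: 1, 5, 5, 5, 9
Joining the sorted digits gives the result.
Final answer: 15559


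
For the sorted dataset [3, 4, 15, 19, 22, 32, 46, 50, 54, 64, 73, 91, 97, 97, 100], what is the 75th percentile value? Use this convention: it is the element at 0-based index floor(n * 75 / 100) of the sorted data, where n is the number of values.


The dataset has n = 15 elements.
Index = floor(15 * 75 / 100) = floor(1125 / 100) = floor(11.25) = 11
Counting from index 0 in the sorted data, the element at index 11 is 91.
Final answer: 91


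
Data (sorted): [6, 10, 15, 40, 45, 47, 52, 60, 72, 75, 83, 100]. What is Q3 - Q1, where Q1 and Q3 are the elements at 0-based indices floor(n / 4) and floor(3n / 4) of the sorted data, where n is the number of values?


The data has n = 12 elements.
Q1 index = floor(12 / 4) = floor(3) = 3; Q3 index = floor(3 * 12 / 4) = floor(9) = 9
Q1 = element at index 3 = 40
Q3 = element at index 9 = 75
IQR = 75 - 40 = 35
Final answer: 35


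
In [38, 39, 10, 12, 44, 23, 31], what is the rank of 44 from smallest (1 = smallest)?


Sort ascending: [10, 12, 23, 31, 38, 39, 44]
Find 44 in the sorted list.
44 is at position 7 (1-indexed).
Final answer: 7


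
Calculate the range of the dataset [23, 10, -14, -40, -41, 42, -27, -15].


Maximum value: 42
Minimum value: -41
Range = 42 - (-41) = 83
Final answer: 83


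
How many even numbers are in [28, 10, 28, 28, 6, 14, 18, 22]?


Check each element:
  28 is even
  10 is even
  28 is even
  28 is even
  6 is even
  14 is even
  18 is even
  22 is even
Evens: [28, 10, 28, 28, 6, 14, 18, 22]
Count of evens = 8
Final answer: 8


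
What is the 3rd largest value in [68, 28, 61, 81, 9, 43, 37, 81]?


Sort descending: [81, 81, 68, 61, 43, 37, 28, 9]
The 3rd element (1-indexed) is at index 2.
Value = 68
Final answer: 68


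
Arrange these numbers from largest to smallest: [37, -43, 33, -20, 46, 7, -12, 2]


Original list: [37, -43, 33, -20, 46, 7, -12, 2]
Repeatedly take the largest remaining element:
  Remaining [37, -43, 33, -20, 46, 7, -12, 2] -> largest is 46
  Remaining [37, -43, 33, -20, 7, -12, 2] -> largest is 37
  Remaining [-43, 33, -20, 7, -12, 2] -> largest is 33
  Remaining [-43, -20, 7, -12, 2] -> largest is 7
  Remaining [-43, -20, -12, 2] -> largest is 2
  Remaining [-43, -20, -12] -> largest is -12
  Remaining [-43, -20] -> largest is -20
  Remaining [-43] -> largest is -43
Collecting the picks in order gives the descending list.
Final answer: [46, 37, 33, 7, 2, -12, -20, -43]


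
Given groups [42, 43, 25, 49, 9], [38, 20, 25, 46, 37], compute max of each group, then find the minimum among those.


Find max of each group:
  Group 1: [42, 43, 25, 49, 9] -> max = 49
  Group 2: [38, 20, 25, 46, 37] -> max = 46
Maxes: [49, 46]
Minimum of maxes = 46
Final answer: 46


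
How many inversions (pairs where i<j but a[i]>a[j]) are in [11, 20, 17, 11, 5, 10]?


For each element, count the later elements that are smaller than it:
  11 (index 0): smaller elements after it = [5, 10] -> 2
  20 (index 1): smaller elements after it = [17, 11, 5, 10] -> 4
  17 (index 2): smaller elements after it = [11, 5, 10] -> 3
  11 (index 3): smaller elements after it = [5, 10] -> 2
  5 (index 4): smaller elements after it = [] -> 0
Total inversions = 2 + 4 + 3 + 2 + 0 = 11
Final answer: 11


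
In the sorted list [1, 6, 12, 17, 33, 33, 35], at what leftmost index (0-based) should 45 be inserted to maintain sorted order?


List is sorted: [1, 6, 12, 17, 33, 33, 35]
We need the leftmost position where 45 can be inserted, i.e. the first index whose element is >= 45 (or the end of the list if none is).
Binary search with low=0, high=7 (0-based indices):
  low=0, high=7, mid=3: a[3]=17 < 45, so low = 4
  low=4, high=7, mid=5: a[5]=33 < 45, so low = 6
  low=6, high=7, mid=6: a[6]=35 < 45, so low = 7
Now low = high = 7, so the insertion index is 7.
Final answer: 7


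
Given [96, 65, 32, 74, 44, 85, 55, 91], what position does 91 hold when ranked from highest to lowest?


Sort descending: [96, 91, 85, 74, 65, 55, 44, 32]
Find 91 in the sorted list.
91 is at position 2.
Final answer: 2


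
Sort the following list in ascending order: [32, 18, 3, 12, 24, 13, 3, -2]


Original list: [32, 18, 3, 12, 24, 13, 3, -2]
Repeatedly take the smallest remaining element:
  Remaining [32, 18, 3, 12, 24, 13, 3, -2] -> smallest is -2
  Remaining [32, 18, 3, 12, 24, 13, 3] -> smallest is 3
  Remaining [32, 18, 12, 24, 13, 3] -> smallest is 3
  Remaining [32, 18, 12, 24, 13] -> smallest is 12
  Remaining [32, 18, 24, 13] -> smallest is 13
  Remaining [32, 18, 24] -> smallest is 18
  Remaining [32, 24] -> smallest is 24
  Remaining [32] -> smallest is 32
Collecting the picks in order gives the sorted list.
Final answer: [-2, 3, 3, 12, 13, 18, 24, 32]


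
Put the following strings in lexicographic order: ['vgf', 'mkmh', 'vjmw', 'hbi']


Compare strings character by character (the first differing letter decides):
  'hbi' < 'mkmh' since 'h' < 'm' at position 1
  'mkmh' < 'vgf' since 'm' < 'v' at position 1
  'vgf' < 'vjmw' since 'g' < 'j' at position 2
Chaining these comparisons gives the alphabetical order.
Final answer: ['hbi', 'mkmh', 'vgf', 'vjmw']


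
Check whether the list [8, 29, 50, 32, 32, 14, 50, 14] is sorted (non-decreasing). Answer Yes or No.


Check consecutive pairs:
  8 <= 29? True
  29 <= 50? True
  50 <= 32? False
  32 <= 32? True
  32 <= 14? False
  14 <= 50? True
  50 <= 14? False
3 consecutive pair(s) are out of order, so the list is not sorted.
Final answer: No
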